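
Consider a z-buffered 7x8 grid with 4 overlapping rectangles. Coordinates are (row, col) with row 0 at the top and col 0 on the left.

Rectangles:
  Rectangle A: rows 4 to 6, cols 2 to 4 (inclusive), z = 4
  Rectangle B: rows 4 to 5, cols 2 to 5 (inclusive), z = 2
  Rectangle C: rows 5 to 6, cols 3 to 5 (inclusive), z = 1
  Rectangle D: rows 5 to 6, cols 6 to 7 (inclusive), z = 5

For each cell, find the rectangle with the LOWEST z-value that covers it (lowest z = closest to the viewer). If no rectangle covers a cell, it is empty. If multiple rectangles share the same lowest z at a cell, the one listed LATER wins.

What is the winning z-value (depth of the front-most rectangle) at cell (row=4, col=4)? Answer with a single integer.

Answer: 2

Derivation:
Check cell (4,4):
  A: rows 4-6 cols 2-4 z=4 -> covers; best now A (z=4)
  B: rows 4-5 cols 2-5 z=2 -> covers; best now B (z=2)
  C: rows 5-6 cols 3-5 -> outside (row miss)
  D: rows 5-6 cols 6-7 -> outside (row miss)
Winner: B at z=2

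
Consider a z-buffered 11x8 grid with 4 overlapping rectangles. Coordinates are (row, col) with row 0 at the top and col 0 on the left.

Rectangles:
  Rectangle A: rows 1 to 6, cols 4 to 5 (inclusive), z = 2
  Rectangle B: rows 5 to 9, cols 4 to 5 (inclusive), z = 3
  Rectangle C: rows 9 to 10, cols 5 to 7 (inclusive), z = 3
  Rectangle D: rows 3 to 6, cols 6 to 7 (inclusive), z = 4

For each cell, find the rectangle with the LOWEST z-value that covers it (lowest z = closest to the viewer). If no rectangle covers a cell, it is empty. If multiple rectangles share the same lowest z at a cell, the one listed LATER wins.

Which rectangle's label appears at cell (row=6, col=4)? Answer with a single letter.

Check cell (6,4):
  A: rows 1-6 cols 4-5 z=2 -> covers; best now A (z=2)
  B: rows 5-9 cols 4-5 z=3 -> covers; best now A (z=2)
  C: rows 9-10 cols 5-7 -> outside (row miss)
  D: rows 3-6 cols 6-7 -> outside (col miss)
Winner: A at z=2

Answer: A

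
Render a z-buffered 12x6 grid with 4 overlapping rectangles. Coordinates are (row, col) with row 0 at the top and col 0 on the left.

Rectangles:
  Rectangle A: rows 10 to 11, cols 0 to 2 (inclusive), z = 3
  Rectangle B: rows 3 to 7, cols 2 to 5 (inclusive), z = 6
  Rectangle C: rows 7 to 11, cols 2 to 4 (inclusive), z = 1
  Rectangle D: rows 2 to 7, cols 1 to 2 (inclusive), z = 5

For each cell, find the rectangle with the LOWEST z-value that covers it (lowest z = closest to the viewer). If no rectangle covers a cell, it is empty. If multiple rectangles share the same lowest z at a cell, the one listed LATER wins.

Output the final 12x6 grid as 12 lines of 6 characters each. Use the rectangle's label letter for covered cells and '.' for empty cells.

......
......
.DD...
.DDBBB
.DDBBB
.DDBBB
.DDBBB
.DCCCB
..CCC.
..CCC.
AACCC.
AACCC.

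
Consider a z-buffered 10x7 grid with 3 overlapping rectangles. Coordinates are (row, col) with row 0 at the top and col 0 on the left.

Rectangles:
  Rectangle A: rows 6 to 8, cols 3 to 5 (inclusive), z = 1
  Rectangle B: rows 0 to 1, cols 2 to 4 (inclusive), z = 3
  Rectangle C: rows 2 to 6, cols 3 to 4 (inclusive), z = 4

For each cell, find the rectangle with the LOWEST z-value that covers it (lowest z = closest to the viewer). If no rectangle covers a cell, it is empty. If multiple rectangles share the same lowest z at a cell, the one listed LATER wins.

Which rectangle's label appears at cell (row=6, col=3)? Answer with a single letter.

Answer: A

Derivation:
Check cell (6,3):
  A: rows 6-8 cols 3-5 z=1 -> covers; best now A (z=1)
  B: rows 0-1 cols 2-4 -> outside (row miss)
  C: rows 2-6 cols 3-4 z=4 -> covers; best now A (z=1)
Winner: A at z=1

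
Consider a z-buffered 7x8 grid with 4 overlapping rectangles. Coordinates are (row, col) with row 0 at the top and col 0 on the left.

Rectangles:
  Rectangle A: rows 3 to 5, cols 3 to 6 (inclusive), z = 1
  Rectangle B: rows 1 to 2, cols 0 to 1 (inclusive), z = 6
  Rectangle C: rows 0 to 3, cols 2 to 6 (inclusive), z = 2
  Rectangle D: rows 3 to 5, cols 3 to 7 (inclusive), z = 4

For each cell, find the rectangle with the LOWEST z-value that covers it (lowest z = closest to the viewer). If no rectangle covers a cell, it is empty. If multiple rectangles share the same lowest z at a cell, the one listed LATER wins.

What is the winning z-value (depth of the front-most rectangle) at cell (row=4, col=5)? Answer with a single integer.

Check cell (4,5):
  A: rows 3-5 cols 3-6 z=1 -> covers; best now A (z=1)
  B: rows 1-2 cols 0-1 -> outside (row miss)
  C: rows 0-3 cols 2-6 -> outside (row miss)
  D: rows 3-5 cols 3-7 z=4 -> covers; best now A (z=1)
Winner: A at z=1

Answer: 1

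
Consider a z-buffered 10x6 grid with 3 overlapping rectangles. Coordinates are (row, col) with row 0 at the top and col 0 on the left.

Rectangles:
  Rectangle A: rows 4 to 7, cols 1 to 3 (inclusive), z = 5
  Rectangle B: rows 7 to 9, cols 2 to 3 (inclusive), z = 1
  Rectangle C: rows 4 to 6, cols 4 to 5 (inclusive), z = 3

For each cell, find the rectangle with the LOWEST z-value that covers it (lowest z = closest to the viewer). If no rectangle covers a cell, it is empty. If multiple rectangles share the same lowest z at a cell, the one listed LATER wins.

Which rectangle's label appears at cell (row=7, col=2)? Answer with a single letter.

Check cell (7,2):
  A: rows 4-7 cols 1-3 z=5 -> covers; best now A (z=5)
  B: rows 7-9 cols 2-3 z=1 -> covers; best now B (z=1)
  C: rows 4-6 cols 4-5 -> outside (row miss)
Winner: B at z=1

Answer: B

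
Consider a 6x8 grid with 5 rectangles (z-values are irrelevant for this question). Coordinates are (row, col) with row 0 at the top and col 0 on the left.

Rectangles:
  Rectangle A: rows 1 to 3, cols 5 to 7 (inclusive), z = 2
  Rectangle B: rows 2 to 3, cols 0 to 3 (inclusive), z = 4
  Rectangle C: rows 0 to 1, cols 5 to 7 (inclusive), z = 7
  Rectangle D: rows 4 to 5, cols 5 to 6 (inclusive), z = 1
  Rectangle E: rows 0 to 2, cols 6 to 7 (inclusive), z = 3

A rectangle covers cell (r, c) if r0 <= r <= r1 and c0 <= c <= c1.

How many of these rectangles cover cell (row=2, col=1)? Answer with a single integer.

Check cell (2,1):
  A: rows 1-3 cols 5-7 -> outside (col miss)
  B: rows 2-3 cols 0-3 -> covers
  C: rows 0-1 cols 5-7 -> outside (row miss)
  D: rows 4-5 cols 5-6 -> outside (row miss)
  E: rows 0-2 cols 6-7 -> outside (col miss)
Count covering = 1

Answer: 1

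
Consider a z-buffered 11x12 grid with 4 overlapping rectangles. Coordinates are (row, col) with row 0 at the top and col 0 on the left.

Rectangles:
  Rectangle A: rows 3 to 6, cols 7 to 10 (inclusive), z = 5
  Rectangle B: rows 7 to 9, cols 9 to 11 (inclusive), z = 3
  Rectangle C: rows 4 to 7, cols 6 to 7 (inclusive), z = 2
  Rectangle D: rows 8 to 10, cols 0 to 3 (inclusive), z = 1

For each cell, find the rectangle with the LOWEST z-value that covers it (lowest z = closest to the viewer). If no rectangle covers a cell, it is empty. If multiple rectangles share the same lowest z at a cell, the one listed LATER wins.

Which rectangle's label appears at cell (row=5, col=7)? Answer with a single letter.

Check cell (5,7):
  A: rows 3-6 cols 7-10 z=5 -> covers; best now A (z=5)
  B: rows 7-9 cols 9-11 -> outside (row miss)
  C: rows 4-7 cols 6-7 z=2 -> covers; best now C (z=2)
  D: rows 8-10 cols 0-3 -> outside (row miss)
Winner: C at z=2

Answer: C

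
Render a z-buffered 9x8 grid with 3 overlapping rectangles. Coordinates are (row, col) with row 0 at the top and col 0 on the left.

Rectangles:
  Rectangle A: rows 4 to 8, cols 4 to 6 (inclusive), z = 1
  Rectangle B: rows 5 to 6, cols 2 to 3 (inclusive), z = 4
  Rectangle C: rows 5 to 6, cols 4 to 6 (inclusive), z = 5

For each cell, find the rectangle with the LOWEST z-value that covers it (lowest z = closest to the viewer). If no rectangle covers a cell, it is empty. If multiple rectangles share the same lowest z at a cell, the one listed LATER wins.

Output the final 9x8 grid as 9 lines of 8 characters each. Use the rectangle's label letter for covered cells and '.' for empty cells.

........
........
........
........
....AAA.
..BBAAA.
..BBAAA.
....AAA.
....AAA.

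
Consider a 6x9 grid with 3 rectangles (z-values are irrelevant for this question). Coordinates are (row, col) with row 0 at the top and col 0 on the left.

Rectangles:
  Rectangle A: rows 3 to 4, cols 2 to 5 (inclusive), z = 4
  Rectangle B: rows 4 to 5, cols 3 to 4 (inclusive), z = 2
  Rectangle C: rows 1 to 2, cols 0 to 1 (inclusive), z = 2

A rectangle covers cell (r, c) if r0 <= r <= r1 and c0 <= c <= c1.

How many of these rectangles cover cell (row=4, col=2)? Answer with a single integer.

Check cell (4,2):
  A: rows 3-4 cols 2-5 -> covers
  B: rows 4-5 cols 3-4 -> outside (col miss)
  C: rows 1-2 cols 0-1 -> outside (row miss)
Count covering = 1

Answer: 1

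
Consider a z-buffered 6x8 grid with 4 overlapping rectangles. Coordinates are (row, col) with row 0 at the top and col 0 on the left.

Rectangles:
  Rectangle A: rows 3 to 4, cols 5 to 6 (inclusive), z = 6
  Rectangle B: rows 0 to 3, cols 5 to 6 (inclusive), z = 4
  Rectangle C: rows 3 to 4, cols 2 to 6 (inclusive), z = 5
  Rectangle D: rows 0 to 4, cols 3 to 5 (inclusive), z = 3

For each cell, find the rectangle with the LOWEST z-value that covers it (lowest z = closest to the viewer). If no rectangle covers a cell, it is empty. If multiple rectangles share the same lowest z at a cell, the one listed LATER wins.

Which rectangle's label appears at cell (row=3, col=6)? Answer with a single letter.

Answer: B

Derivation:
Check cell (3,6):
  A: rows 3-4 cols 5-6 z=6 -> covers; best now A (z=6)
  B: rows 0-3 cols 5-6 z=4 -> covers; best now B (z=4)
  C: rows 3-4 cols 2-6 z=5 -> covers; best now B (z=4)
  D: rows 0-4 cols 3-5 -> outside (col miss)
Winner: B at z=4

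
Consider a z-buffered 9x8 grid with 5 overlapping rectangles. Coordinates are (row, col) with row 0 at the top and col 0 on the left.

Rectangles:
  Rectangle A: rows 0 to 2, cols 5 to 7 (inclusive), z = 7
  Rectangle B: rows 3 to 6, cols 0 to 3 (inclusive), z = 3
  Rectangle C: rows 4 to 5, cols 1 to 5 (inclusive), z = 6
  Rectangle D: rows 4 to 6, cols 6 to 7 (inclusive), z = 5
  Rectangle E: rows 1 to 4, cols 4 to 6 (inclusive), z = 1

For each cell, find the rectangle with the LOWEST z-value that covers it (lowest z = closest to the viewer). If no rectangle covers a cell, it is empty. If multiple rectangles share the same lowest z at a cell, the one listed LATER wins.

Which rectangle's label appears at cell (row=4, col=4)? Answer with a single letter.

Answer: E

Derivation:
Check cell (4,4):
  A: rows 0-2 cols 5-7 -> outside (row miss)
  B: rows 3-6 cols 0-3 -> outside (col miss)
  C: rows 4-5 cols 1-5 z=6 -> covers; best now C (z=6)
  D: rows 4-6 cols 6-7 -> outside (col miss)
  E: rows 1-4 cols 4-6 z=1 -> covers; best now E (z=1)
Winner: E at z=1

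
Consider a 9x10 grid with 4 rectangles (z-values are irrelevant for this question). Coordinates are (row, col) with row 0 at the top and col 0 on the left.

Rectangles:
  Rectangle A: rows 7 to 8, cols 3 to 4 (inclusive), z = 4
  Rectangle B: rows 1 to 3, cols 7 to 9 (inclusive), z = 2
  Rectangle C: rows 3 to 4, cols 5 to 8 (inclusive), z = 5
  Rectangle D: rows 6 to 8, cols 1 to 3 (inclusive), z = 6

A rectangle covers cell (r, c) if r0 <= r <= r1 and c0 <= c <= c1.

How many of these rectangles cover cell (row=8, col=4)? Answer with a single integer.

Check cell (8,4):
  A: rows 7-8 cols 3-4 -> covers
  B: rows 1-3 cols 7-9 -> outside (row miss)
  C: rows 3-4 cols 5-8 -> outside (row miss)
  D: rows 6-8 cols 1-3 -> outside (col miss)
Count covering = 1

Answer: 1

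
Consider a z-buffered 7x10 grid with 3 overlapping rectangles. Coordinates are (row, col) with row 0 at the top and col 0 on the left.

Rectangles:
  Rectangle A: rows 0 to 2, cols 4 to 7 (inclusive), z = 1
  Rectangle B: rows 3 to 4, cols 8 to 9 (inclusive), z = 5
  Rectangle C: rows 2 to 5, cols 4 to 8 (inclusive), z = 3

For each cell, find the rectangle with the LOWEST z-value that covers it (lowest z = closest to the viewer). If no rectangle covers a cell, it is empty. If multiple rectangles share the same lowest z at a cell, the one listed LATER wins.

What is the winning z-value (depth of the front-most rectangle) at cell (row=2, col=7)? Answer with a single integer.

Check cell (2,7):
  A: rows 0-2 cols 4-7 z=1 -> covers; best now A (z=1)
  B: rows 3-4 cols 8-9 -> outside (row miss)
  C: rows 2-5 cols 4-8 z=3 -> covers; best now A (z=1)
Winner: A at z=1

Answer: 1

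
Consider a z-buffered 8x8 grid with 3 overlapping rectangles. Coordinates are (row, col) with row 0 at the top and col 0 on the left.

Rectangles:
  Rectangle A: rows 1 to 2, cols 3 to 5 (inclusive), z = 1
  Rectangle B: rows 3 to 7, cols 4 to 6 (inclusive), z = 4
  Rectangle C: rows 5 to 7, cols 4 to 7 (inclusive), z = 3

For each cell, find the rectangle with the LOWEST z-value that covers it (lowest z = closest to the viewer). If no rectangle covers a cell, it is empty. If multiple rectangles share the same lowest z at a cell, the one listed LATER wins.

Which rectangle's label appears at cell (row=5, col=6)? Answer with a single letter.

Answer: C

Derivation:
Check cell (5,6):
  A: rows 1-2 cols 3-5 -> outside (row miss)
  B: rows 3-7 cols 4-6 z=4 -> covers; best now B (z=4)
  C: rows 5-7 cols 4-7 z=3 -> covers; best now C (z=3)
Winner: C at z=3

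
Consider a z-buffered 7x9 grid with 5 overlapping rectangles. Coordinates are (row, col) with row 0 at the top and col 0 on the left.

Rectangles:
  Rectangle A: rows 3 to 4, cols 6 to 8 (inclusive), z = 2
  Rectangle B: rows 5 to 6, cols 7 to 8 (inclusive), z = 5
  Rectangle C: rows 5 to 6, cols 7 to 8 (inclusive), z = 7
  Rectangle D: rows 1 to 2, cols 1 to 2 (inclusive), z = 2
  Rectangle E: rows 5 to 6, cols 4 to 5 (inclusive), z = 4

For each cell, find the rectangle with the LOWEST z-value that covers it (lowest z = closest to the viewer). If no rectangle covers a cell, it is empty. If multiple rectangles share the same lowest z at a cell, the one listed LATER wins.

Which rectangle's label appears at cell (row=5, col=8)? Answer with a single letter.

Answer: B

Derivation:
Check cell (5,8):
  A: rows 3-4 cols 6-8 -> outside (row miss)
  B: rows 5-6 cols 7-8 z=5 -> covers; best now B (z=5)
  C: rows 5-6 cols 7-8 z=7 -> covers; best now B (z=5)
  D: rows 1-2 cols 1-2 -> outside (row miss)
  E: rows 5-6 cols 4-5 -> outside (col miss)
Winner: B at z=5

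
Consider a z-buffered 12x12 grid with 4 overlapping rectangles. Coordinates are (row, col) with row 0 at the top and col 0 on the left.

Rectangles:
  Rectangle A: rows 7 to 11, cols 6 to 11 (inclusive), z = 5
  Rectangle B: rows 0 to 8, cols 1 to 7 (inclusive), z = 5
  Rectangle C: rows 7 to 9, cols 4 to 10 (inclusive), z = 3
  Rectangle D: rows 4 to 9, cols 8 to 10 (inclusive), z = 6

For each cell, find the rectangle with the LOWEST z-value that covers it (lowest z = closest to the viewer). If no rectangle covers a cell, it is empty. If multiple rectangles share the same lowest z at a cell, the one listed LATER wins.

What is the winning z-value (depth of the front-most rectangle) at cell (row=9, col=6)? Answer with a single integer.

Answer: 3

Derivation:
Check cell (9,6):
  A: rows 7-11 cols 6-11 z=5 -> covers; best now A (z=5)
  B: rows 0-8 cols 1-7 -> outside (row miss)
  C: rows 7-9 cols 4-10 z=3 -> covers; best now C (z=3)
  D: rows 4-9 cols 8-10 -> outside (col miss)
Winner: C at z=3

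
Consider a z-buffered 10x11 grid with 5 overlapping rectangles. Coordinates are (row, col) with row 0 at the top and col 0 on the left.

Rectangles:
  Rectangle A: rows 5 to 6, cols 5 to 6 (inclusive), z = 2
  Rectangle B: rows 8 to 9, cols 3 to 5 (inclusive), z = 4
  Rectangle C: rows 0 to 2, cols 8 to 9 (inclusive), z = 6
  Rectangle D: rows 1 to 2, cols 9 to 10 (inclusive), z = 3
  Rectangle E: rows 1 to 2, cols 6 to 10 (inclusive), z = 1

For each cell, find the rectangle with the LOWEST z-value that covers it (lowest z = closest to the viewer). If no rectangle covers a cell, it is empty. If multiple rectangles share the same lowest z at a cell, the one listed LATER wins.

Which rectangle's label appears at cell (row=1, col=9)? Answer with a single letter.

Answer: E

Derivation:
Check cell (1,9):
  A: rows 5-6 cols 5-6 -> outside (row miss)
  B: rows 8-9 cols 3-5 -> outside (row miss)
  C: rows 0-2 cols 8-9 z=6 -> covers; best now C (z=6)
  D: rows 1-2 cols 9-10 z=3 -> covers; best now D (z=3)
  E: rows 1-2 cols 6-10 z=1 -> covers; best now E (z=1)
Winner: E at z=1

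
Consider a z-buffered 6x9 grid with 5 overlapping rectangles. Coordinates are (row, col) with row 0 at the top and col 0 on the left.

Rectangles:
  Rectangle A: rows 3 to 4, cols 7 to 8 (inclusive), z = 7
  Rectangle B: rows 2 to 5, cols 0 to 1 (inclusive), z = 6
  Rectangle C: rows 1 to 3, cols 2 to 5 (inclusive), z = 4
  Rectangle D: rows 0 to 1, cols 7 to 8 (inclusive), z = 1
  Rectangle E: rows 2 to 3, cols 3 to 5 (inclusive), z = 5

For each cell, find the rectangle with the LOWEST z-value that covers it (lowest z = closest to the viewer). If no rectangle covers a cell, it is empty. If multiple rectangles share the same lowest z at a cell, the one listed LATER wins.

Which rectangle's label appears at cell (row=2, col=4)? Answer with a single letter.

Answer: C

Derivation:
Check cell (2,4):
  A: rows 3-4 cols 7-8 -> outside (row miss)
  B: rows 2-5 cols 0-1 -> outside (col miss)
  C: rows 1-3 cols 2-5 z=4 -> covers; best now C (z=4)
  D: rows 0-1 cols 7-8 -> outside (row miss)
  E: rows 2-3 cols 3-5 z=5 -> covers; best now C (z=4)
Winner: C at z=4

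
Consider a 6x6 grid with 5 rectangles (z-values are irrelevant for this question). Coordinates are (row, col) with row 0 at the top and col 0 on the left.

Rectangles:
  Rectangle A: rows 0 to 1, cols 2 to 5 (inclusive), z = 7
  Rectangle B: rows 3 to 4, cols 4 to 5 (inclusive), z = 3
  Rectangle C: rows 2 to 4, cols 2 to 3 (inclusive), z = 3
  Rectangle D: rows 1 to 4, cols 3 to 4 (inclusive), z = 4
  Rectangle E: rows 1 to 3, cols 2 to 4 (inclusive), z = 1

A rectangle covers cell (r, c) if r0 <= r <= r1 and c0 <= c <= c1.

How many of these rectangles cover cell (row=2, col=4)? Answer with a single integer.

Check cell (2,4):
  A: rows 0-1 cols 2-5 -> outside (row miss)
  B: rows 3-4 cols 4-5 -> outside (row miss)
  C: rows 2-4 cols 2-3 -> outside (col miss)
  D: rows 1-4 cols 3-4 -> covers
  E: rows 1-3 cols 2-4 -> covers
Count covering = 2

Answer: 2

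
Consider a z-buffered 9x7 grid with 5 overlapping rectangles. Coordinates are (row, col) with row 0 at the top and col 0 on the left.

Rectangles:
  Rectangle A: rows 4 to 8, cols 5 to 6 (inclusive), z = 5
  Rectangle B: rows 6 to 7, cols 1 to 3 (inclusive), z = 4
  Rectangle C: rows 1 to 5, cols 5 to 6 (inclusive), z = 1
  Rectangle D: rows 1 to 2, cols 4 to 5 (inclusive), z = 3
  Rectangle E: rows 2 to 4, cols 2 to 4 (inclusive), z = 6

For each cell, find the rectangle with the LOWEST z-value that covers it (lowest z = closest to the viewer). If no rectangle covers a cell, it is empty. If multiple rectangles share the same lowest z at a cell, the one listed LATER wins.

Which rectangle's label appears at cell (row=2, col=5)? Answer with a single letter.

Check cell (2,5):
  A: rows 4-8 cols 5-6 -> outside (row miss)
  B: rows 6-7 cols 1-3 -> outside (row miss)
  C: rows 1-5 cols 5-6 z=1 -> covers; best now C (z=1)
  D: rows 1-2 cols 4-5 z=3 -> covers; best now C (z=1)
  E: rows 2-4 cols 2-4 -> outside (col miss)
Winner: C at z=1

Answer: C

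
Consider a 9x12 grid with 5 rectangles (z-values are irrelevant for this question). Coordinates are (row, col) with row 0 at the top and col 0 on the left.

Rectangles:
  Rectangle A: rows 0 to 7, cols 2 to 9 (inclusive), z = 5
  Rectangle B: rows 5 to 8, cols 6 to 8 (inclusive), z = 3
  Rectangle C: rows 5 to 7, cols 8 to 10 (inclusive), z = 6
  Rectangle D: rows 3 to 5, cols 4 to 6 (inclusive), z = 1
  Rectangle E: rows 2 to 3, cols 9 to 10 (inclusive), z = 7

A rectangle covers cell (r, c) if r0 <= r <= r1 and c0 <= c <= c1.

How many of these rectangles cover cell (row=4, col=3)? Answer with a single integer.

Check cell (4,3):
  A: rows 0-7 cols 2-9 -> covers
  B: rows 5-8 cols 6-8 -> outside (row miss)
  C: rows 5-7 cols 8-10 -> outside (row miss)
  D: rows 3-5 cols 4-6 -> outside (col miss)
  E: rows 2-3 cols 9-10 -> outside (row miss)
Count covering = 1

Answer: 1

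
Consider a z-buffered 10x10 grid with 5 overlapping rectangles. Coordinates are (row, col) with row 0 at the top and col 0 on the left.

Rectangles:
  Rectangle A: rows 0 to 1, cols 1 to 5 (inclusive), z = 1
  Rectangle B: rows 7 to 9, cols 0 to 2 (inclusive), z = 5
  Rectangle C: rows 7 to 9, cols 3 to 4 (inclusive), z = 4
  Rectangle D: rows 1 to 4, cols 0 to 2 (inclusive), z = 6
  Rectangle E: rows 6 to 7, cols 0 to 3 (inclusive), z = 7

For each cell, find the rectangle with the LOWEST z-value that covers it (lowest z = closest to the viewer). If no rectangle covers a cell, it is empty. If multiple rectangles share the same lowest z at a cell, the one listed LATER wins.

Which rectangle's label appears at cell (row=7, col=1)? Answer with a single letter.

Check cell (7,1):
  A: rows 0-1 cols 1-5 -> outside (row miss)
  B: rows 7-9 cols 0-2 z=5 -> covers; best now B (z=5)
  C: rows 7-9 cols 3-4 -> outside (col miss)
  D: rows 1-4 cols 0-2 -> outside (row miss)
  E: rows 6-7 cols 0-3 z=7 -> covers; best now B (z=5)
Winner: B at z=5

Answer: B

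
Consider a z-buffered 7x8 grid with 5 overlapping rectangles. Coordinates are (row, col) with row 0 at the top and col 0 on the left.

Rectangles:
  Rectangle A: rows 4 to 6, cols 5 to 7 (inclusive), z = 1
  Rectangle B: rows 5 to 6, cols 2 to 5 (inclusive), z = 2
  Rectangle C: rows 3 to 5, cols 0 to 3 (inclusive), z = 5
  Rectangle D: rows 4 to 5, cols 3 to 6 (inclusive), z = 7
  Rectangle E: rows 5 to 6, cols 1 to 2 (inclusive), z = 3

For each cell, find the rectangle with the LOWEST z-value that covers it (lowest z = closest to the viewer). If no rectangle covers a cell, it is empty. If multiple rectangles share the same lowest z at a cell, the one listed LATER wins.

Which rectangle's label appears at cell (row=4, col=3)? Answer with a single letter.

Answer: C

Derivation:
Check cell (4,3):
  A: rows 4-6 cols 5-7 -> outside (col miss)
  B: rows 5-6 cols 2-5 -> outside (row miss)
  C: rows 3-5 cols 0-3 z=5 -> covers; best now C (z=5)
  D: rows 4-5 cols 3-6 z=7 -> covers; best now C (z=5)
  E: rows 5-6 cols 1-2 -> outside (row miss)
Winner: C at z=5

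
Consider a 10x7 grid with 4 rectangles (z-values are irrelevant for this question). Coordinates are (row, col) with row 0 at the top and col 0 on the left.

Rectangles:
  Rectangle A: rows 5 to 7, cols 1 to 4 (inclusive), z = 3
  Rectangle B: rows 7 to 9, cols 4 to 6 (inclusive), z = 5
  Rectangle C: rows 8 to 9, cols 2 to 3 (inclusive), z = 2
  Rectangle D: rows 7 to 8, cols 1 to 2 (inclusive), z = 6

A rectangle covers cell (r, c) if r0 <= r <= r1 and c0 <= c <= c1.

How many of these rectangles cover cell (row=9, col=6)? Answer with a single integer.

Answer: 1

Derivation:
Check cell (9,6):
  A: rows 5-7 cols 1-4 -> outside (row miss)
  B: rows 7-9 cols 4-6 -> covers
  C: rows 8-9 cols 2-3 -> outside (col miss)
  D: rows 7-8 cols 1-2 -> outside (row miss)
Count covering = 1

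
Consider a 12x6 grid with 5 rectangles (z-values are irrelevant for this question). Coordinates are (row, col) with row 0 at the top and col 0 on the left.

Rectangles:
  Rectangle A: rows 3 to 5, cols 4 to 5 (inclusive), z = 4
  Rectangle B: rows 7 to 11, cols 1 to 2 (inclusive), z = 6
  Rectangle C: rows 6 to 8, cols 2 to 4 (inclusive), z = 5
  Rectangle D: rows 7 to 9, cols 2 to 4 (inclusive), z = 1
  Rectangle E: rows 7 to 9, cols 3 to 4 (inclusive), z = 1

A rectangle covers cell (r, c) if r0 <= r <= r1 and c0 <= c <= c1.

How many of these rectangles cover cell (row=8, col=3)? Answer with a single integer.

Answer: 3

Derivation:
Check cell (8,3):
  A: rows 3-5 cols 4-5 -> outside (row miss)
  B: rows 7-11 cols 1-2 -> outside (col miss)
  C: rows 6-8 cols 2-4 -> covers
  D: rows 7-9 cols 2-4 -> covers
  E: rows 7-9 cols 3-4 -> covers
Count covering = 3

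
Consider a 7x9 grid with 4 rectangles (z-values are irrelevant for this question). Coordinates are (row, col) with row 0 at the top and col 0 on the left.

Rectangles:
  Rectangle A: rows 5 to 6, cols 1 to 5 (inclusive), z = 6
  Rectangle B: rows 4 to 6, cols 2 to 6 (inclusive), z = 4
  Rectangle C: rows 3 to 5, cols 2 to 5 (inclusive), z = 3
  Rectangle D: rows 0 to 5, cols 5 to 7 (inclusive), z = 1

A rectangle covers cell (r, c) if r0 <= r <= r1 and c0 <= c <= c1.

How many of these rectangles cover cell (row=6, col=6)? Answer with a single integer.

Answer: 1

Derivation:
Check cell (6,6):
  A: rows 5-6 cols 1-5 -> outside (col miss)
  B: rows 4-6 cols 2-6 -> covers
  C: rows 3-5 cols 2-5 -> outside (row miss)
  D: rows 0-5 cols 5-7 -> outside (row miss)
Count covering = 1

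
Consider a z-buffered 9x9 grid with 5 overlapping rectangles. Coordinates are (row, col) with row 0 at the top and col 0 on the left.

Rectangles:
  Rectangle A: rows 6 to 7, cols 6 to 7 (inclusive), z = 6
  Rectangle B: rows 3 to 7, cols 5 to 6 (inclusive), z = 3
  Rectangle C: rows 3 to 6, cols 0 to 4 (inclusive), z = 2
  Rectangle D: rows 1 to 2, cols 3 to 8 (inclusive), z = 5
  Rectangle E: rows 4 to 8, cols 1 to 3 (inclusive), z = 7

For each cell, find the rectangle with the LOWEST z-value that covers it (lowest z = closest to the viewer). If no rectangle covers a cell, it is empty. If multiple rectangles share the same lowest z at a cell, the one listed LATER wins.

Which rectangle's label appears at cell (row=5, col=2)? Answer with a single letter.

Check cell (5,2):
  A: rows 6-7 cols 6-7 -> outside (row miss)
  B: rows 3-7 cols 5-6 -> outside (col miss)
  C: rows 3-6 cols 0-4 z=2 -> covers; best now C (z=2)
  D: rows 1-2 cols 3-8 -> outside (row miss)
  E: rows 4-8 cols 1-3 z=7 -> covers; best now C (z=2)
Winner: C at z=2

Answer: C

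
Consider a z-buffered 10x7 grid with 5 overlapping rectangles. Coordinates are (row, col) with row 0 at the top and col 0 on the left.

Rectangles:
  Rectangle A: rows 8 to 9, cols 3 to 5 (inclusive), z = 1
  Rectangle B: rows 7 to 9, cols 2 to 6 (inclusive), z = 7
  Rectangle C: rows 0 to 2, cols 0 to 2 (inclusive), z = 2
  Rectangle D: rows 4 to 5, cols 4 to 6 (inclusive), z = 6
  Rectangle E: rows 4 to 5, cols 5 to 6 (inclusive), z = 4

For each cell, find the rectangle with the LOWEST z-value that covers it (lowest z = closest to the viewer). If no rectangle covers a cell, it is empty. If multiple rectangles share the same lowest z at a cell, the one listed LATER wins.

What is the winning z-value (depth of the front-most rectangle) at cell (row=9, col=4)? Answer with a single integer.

Check cell (9,4):
  A: rows 8-9 cols 3-5 z=1 -> covers; best now A (z=1)
  B: rows 7-9 cols 2-6 z=7 -> covers; best now A (z=1)
  C: rows 0-2 cols 0-2 -> outside (row miss)
  D: rows 4-5 cols 4-6 -> outside (row miss)
  E: rows 4-5 cols 5-6 -> outside (row miss)
Winner: A at z=1

Answer: 1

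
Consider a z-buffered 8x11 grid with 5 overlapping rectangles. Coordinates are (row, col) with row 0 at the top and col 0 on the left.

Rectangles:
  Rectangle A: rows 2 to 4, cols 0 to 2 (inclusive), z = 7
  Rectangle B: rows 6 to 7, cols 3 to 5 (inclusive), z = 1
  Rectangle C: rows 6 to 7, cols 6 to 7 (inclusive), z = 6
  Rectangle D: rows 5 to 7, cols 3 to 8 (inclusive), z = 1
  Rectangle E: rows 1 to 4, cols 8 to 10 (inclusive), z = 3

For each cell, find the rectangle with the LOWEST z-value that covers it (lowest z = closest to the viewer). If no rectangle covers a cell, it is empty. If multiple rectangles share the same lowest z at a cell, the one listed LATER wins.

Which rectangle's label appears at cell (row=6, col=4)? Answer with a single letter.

Check cell (6,4):
  A: rows 2-4 cols 0-2 -> outside (row miss)
  B: rows 6-7 cols 3-5 z=1 -> covers; best now B (z=1)
  C: rows 6-7 cols 6-7 -> outside (col miss)
  D: rows 5-7 cols 3-8 z=1 -> covers; best now D (z=1)
  E: rows 1-4 cols 8-10 -> outside (row miss)
Winner: D at z=1

Answer: D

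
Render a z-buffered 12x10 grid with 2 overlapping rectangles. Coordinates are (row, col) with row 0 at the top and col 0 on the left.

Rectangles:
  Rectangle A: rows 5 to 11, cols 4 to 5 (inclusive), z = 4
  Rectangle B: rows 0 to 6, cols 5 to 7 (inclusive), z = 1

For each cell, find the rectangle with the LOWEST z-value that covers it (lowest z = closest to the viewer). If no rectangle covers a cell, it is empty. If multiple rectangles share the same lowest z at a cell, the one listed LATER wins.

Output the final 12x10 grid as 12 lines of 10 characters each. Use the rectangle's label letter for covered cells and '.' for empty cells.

.....BBB..
.....BBB..
.....BBB..
.....BBB..
.....BBB..
....ABBB..
....ABBB..
....AA....
....AA....
....AA....
....AA....
....AA....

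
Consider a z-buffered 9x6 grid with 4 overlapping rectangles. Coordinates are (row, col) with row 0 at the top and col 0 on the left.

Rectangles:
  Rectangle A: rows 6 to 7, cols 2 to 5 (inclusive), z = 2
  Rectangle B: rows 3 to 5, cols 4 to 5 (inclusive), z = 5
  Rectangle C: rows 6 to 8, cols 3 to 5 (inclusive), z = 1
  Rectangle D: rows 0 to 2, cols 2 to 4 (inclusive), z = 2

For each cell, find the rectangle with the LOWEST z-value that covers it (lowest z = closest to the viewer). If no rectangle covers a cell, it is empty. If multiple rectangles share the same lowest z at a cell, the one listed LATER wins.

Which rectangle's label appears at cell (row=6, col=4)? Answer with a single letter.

Check cell (6,4):
  A: rows 6-7 cols 2-5 z=2 -> covers; best now A (z=2)
  B: rows 3-5 cols 4-5 -> outside (row miss)
  C: rows 6-8 cols 3-5 z=1 -> covers; best now C (z=1)
  D: rows 0-2 cols 2-4 -> outside (row miss)
Winner: C at z=1

Answer: C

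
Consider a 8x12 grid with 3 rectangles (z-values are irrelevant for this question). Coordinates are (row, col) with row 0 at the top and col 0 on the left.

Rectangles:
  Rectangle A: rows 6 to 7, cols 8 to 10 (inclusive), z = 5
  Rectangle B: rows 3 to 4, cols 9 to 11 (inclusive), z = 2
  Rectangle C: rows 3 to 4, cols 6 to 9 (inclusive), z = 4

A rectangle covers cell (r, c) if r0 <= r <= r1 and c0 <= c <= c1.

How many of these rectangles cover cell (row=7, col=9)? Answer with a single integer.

Answer: 1

Derivation:
Check cell (7,9):
  A: rows 6-7 cols 8-10 -> covers
  B: rows 3-4 cols 9-11 -> outside (row miss)
  C: rows 3-4 cols 6-9 -> outside (row miss)
Count covering = 1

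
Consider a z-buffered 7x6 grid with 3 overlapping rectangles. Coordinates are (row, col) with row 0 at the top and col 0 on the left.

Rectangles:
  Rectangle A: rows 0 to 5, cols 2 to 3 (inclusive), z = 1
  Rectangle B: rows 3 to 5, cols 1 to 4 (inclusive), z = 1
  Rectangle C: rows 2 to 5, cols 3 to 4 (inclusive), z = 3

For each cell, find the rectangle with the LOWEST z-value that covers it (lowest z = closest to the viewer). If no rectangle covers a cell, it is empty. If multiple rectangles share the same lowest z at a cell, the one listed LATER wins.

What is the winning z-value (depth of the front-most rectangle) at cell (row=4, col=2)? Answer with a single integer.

Answer: 1

Derivation:
Check cell (4,2):
  A: rows 0-5 cols 2-3 z=1 -> covers; best now A (z=1)
  B: rows 3-5 cols 1-4 z=1 -> covers; best now B (z=1)
  C: rows 2-5 cols 3-4 -> outside (col miss)
Winner: B at z=1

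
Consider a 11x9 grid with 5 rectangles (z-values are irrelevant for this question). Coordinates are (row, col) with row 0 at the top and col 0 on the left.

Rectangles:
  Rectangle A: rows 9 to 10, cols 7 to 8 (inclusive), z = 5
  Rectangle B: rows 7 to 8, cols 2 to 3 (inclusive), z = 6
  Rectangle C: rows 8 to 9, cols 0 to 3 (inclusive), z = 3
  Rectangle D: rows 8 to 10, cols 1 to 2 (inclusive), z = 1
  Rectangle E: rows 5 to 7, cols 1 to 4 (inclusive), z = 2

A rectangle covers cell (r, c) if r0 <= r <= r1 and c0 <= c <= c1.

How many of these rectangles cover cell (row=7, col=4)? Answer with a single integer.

Answer: 1

Derivation:
Check cell (7,4):
  A: rows 9-10 cols 7-8 -> outside (row miss)
  B: rows 7-8 cols 2-3 -> outside (col miss)
  C: rows 8-9 cols 0-3 -> outside (row miss)
  D: rows 8-10 cols 1-2 -> outside (row miss)
  E: rows 5-7 cols 1-4 -> covers
Count covering = 1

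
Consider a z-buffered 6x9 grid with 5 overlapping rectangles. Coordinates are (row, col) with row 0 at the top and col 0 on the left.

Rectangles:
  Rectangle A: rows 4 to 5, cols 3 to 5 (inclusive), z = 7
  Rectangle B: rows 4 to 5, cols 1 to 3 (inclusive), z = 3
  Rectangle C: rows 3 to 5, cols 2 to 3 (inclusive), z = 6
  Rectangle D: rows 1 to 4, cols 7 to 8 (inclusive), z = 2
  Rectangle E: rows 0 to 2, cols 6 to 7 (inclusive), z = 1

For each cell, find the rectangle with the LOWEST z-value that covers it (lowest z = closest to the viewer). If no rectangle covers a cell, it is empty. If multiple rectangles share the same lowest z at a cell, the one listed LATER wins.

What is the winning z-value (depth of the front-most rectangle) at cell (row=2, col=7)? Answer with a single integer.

Check cell (2,7):
  A: rows 4-5 cols 3-5 -> outside (row miss)
  B: rows 4-5 cols 1-3 -> outside (row miss)
  C: rows 3-5 cols 2-3 -> outside (row miss)
  D: rows 1-4 cols 7-8 z=2 -> covers; best now D (z=2)
  E: rows 0-2 cols 6-7 z=1 -> covers; best now E (z=1)
Winner: E at z=1

Answer: 1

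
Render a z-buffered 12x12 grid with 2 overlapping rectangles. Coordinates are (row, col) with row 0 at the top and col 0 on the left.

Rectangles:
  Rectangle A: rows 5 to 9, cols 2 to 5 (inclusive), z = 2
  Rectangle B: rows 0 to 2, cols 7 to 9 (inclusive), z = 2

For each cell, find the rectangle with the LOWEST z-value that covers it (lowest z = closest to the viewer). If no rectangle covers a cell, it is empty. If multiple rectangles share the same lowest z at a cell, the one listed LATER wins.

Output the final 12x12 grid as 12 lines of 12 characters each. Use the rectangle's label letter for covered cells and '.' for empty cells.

.......BBB..
.......BBB..
.......BBB..
............
............
..AAAA......
..AAAA......
..AAAA......
..AAAA......
..AAAA......
............
............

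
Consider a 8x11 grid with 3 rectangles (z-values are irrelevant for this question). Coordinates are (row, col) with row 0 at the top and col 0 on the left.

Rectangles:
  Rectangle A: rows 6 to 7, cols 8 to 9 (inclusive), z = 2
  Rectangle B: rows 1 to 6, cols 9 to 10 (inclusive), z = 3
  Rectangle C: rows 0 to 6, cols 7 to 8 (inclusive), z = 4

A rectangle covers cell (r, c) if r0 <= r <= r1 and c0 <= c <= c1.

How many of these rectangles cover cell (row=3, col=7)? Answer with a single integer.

Check cell (3,7):
  A: rows 6-7 cols 8-9 -> outside (row miss)
  B: rows 1-6 cols 9-10 -> outside (col miss)
  C: rows 0-6 cols 7-8 -> covers
Count covering = 1

Answer: 1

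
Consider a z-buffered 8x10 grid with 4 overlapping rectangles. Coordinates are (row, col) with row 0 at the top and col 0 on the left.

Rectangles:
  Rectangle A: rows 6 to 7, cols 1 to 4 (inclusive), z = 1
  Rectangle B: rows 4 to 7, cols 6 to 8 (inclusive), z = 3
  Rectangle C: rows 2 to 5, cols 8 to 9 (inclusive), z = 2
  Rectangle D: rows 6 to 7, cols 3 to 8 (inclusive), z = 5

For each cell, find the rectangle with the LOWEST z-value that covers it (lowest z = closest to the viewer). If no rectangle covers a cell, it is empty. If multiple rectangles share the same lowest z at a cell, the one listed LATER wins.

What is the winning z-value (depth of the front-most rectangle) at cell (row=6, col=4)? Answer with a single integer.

Answer: 1

Derivation:
Check cell (6,4):
  A: rows 6-7 cols 1-4 z=1 -> covers; best now A (z=1)
  B: rows 4-7 cols 6-8 -> outside (col miss)
  C: rows 2-5 cols 8-9 -> outside (row miss)
  D: rows 6-7 cols 3-8 z=5 -> covers; best now A (z=1)
Winner: A at z=1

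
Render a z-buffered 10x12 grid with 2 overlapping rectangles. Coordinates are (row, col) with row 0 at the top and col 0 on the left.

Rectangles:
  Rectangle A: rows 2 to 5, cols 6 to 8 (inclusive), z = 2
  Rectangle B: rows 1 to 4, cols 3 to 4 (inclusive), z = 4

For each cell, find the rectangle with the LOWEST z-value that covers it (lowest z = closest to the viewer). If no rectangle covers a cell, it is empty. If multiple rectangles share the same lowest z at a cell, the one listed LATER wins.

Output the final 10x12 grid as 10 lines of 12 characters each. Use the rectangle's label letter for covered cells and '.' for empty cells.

............
...BB.......
...BB.AAA...
...BB.AAA...
...BB.AAA...
......AAA...
............
............
............
............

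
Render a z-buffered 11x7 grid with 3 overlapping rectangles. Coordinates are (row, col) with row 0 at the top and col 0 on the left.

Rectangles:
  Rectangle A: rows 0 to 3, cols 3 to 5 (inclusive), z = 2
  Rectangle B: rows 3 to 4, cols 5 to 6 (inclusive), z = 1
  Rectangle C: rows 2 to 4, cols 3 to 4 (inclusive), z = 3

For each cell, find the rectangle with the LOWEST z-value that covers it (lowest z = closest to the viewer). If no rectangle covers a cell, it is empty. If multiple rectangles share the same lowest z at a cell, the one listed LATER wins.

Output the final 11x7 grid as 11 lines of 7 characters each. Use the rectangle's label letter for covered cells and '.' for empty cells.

...AAA.
...AAA.
...AAA.
...AABB
...CCBB
.......
.......
.......
.......
.......
.......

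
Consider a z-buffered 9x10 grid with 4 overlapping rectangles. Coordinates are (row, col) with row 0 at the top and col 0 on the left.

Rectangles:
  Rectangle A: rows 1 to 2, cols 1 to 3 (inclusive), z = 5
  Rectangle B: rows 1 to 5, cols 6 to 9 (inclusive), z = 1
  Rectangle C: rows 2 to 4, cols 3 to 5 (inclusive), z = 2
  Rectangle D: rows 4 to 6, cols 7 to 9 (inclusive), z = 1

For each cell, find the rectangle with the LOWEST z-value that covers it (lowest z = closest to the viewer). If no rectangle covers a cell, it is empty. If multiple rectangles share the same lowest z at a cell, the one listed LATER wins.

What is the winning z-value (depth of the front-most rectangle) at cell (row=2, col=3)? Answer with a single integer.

Answer: 2

Derivation:
Check cell (2,3):
  A: rows 1-2 cols 1-3 z=5 -> covers; best now A (z=5)
  B: rows 1-5 cols 6-9 -> outside (col miss)
  C: rows 2-4 cols 3-5 z=2 -> covers; best now C (z=2)
  D: rows 4-6 cols 7-9 -> outside (row miss)
Winner: C at z=2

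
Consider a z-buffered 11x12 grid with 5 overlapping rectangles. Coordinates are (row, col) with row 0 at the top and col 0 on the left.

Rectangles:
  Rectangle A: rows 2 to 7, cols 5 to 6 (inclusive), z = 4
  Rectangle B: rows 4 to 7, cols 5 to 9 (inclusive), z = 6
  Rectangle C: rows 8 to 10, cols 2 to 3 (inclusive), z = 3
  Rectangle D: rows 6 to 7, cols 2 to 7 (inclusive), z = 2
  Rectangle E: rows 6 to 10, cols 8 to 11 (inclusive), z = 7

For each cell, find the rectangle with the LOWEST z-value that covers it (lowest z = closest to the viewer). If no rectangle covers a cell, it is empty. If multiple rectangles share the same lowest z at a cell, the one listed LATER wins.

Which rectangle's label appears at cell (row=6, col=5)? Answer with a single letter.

Answer: D

Derivation:
Check cell (6,5):
  A: rows 2-7 cols 5-6 z=4 -> covers; best now A (z=4)
  B: rows 4-7 cols 5-9 z=6 -> covers; best now A (z=4)
  C: rows 8-10 cols 2-3 -> outside (row miss)
  D: rows 6-7 cols 2-7 z=2 -> covers; best now D (z=2)
  E: rows 6-10 cols 8-11 -> outside (col miss)
Winner: D at z=2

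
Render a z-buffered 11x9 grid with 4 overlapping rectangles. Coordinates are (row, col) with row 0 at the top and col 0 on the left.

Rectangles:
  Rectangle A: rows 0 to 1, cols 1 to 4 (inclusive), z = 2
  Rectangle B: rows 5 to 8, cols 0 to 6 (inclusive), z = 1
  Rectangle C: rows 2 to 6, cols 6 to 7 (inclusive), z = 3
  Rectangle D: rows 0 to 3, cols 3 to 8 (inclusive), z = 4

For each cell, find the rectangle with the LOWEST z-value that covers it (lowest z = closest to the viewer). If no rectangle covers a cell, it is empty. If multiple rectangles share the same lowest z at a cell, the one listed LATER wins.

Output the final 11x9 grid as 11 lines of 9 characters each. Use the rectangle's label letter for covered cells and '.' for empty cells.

.AAAADDDD
.AAAADDDD
...DDDCCD
...DDDCCD
......CC.
BBBBBBBC.
BBBBBBBC.
BBBBBBB..
BBBBBBB..
.........
.........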